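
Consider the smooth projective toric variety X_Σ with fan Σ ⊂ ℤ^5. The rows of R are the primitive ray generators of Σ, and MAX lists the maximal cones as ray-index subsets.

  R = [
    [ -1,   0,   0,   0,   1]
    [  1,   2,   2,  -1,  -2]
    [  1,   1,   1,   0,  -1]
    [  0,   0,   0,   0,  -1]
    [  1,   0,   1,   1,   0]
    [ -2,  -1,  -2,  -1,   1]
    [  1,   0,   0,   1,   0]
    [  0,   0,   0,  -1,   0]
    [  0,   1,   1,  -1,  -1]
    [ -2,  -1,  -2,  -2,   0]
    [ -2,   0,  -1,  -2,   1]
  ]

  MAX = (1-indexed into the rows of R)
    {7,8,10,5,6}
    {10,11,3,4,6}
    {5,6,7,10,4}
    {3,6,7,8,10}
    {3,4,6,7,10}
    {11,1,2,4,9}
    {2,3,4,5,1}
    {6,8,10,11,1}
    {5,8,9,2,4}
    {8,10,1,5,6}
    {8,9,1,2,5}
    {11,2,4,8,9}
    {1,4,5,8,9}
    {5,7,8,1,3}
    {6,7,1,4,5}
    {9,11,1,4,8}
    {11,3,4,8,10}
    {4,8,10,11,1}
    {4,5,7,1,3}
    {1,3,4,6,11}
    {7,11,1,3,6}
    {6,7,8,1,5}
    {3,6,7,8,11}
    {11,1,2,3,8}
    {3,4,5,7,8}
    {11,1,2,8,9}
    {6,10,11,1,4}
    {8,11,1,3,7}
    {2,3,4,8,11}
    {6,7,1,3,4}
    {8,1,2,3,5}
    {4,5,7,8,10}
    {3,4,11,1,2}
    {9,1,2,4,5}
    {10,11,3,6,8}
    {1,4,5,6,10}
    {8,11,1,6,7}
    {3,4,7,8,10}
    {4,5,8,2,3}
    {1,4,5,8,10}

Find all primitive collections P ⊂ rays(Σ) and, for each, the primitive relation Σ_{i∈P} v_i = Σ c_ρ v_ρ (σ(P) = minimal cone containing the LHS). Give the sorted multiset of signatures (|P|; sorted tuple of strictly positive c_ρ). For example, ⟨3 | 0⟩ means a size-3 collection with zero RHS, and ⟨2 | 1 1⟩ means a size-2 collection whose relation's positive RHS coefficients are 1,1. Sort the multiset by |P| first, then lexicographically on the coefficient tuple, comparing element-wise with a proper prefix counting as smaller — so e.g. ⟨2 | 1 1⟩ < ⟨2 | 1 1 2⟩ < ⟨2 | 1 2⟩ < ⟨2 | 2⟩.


19 minimal non-faces of Δ(Σ) (on 11 rays):

  P={3,9}:  v_{3} + v_{9} = v_{2}  so sig = ⟨2 | 1⟩
  P={7,9}:  v_{7} + v_{9} = v_{3}  so sig = ⟨2 | 1⟩
  P={5,11}:  v_{5} + v_{11} = v_{1} + v_{8}  so sig = ⟨2 | 1 1⟩
  P={6,9}:  v_{6} + v_{9} = v_{4} + v_{11}  so sig = ⟨2 | 1 1⟩
  P={2,6}:  v_{2} + v_{6} = v_{3} + v_{4} + v_{11}  so sig = ⟨2 | 1 1 1⟩
  P={2,10}:  v_{2} + v_{10} = v_{3} + 2·v_{4} + v_{8} + v_{11}  so sig = ⟨2 | 1 1 1 2⟩
  P={9,10}:  v_{9} + v_{10} = 2·v_{4} + v_{8} + v_{11}  so sig = ⟨2 | 1 1 2⟩
  P={2,7}:  v_{2} + v_{7} = 2·v_{3}  so sig = ⟨2 | 2⟩
  P={3,5,6}:  v_{3} + v_{5} + v_{6} = 0  so sig = ⟨3 | 0⟩
  P={1,7,10}:  v_{1} + v_{7} + v_{10} = v_{6}  so sig = ⟨3 | 1⟩
  P={4,6,8}:  v_{4} + v_{6} + v_{8} = v_{10}  so sig = ⟨3 | 1⟩
  P={1,3,10}:  v_{1} + v_{3} + v_{10} = v_{4} + v_{11}  so sig = ⟨3 | 1 1⟩
  P={3,5,10}:  v_{3} + v_{5} + v_{10} = v_{4} + v_{8}  so sig = ⟨3 | 1 1⟩
  P={4,7,11}:  v_{4} + v_{7} + v_{11} = v_{3} + v_{6}  so sig = ⟨3 | 1 1⟩
  P={7,10,11}:  v_{7} + v_{10} + v_{11} = v_{3} + 2·v_{6} + v_{8}  so sig = ⟨3 | 1 1 2⟩
  P={1,4,7,8}:  v_{1} + v_{4} + v_{7} + v_{8} = 0  so sig = ⟨4 | 0⟩
  P={1,3,4,8}:  v_{1} + v_{3} + v_{4} + v_{8} = v_{9}  so sig = ⟨4 | 1⟩
  P={1,3,6,8}:  v_{1} + v_{3} + v_{6} + v_{8} = v_{11}  so sig = ⟨4 | 1⟩
  P={1,2,4,8}:  v_{1} + v_{2} + v_{4} + v_{8} = 2·v_{9}  so sig = ⟨4 | 2⟩

Hence PRS(X_Σ) =
    ⟨2 | 1⟩
    ⟨2 | 1⟩
    ⟨2 | 1 1⟩
    ⟨2 | 1 1⟩
    ⟨2 | 1 1 1⟩
    ⟨2 | 1 1 1 2⟩
    ⟨2 | 1 1 2⟩
    ⟨2 | 2⟩
    ⟨3 | 0⟩
    ⟨3 | 1⟩
    ⟨3 | 1⟩
    ⟨3 | 1 1⟩
    ⟨3 | 1 1⟩
    ⟨3 | 1 1⟩
    ⟨3 | 1 1 2⟩
    ⟨4 | 0⟩
    ⟨4 | 1⟩
    ⟨4 | 1⟩
    ⟨4 | 2⟩


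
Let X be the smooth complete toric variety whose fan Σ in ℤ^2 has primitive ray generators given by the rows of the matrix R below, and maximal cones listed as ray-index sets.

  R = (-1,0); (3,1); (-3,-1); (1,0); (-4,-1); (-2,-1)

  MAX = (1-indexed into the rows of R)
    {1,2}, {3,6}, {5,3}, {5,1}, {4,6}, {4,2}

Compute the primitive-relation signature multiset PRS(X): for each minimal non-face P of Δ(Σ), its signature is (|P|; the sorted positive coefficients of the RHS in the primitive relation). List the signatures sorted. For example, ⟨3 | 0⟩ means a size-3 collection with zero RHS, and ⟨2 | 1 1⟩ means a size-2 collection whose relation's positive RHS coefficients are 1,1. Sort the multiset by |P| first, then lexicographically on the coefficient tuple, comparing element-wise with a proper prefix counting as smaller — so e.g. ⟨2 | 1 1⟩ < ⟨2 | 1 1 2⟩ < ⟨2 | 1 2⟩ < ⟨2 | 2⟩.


9 collections generate NE(X_Σ); each relation:

  • {1,4}:  v_{1} + v_{4} = 0  ⟹  sig = ⟨2 | 0⟩
  • {2,3}:  v_{2} + v_{3} = 0  ⟹  sig = ⟨2 | 0⟩
  • {1,3}:  v_{1} + v_{3} = v_{5}  ⟹  sig = ⟨2 | 1⟩
  • {1,6}:  v_{1} + v_{6} = v_{3}  ⟹  sig = ⟨2 | 1⟩
  • {2,5}:  v_{2} + v_{5} = v_{1}  ⟹  sig = ⟨2 | 1⟩
  • {2,6}:  v_{2} + v_{6} = v_{4}  ⟹  sig = ⟨2 | 1⟩
  • {3,4}:  v_{3} + v_{4} = v_{6}  ⟹  sig = ⟨2 | 1⟩
  • {4,5}:  v_{4} + v_{5} = v_{3}  ⟹  sig = ⟨2 | 1⟩
  • {5,6}:  v_{5} + v_{6} = 2·v_{3}  ⟹  sig = ⟨2 | 2⟩

so the primitive-relation signature multiset is
{ ⟨2 | 0⟩ ×2,  ⟨2 | 1⟩ ×6,  ⟨2 | 2⟩ }


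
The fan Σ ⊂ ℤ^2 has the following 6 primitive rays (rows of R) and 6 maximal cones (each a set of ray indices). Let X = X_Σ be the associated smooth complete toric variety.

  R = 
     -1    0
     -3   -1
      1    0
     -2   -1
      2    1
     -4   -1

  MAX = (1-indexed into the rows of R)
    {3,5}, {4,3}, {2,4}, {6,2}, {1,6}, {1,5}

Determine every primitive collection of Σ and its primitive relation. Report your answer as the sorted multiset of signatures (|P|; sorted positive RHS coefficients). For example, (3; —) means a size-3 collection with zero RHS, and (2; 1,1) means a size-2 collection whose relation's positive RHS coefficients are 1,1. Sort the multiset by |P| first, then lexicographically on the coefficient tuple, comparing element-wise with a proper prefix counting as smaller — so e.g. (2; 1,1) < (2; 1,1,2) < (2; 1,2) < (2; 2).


Minimal non-faces — 9 found among 6 rays, 6 max cones:

  • {1,3}:  v_{1} + v_{3} = 0  ⇒ sig = (2; —)
  • {4,5}:  v_{4} + v_{5} = 0  ⇒ sig = (2; —)
  • {1,2}:  v_{1} + v_{2} = v_{6}  ⇒ sig = (2; 1)
  • {1,4}:  v_{1} + v_{4} = v_{2}  ⇒ sig = (2; 1)
  • {2,3}:  v_{2} + v_{3} = v_{4}  ⇒ sig = (2; 1)
  • {2,5}:  v_{2} + v_{5} = v_{1}  ⇒ sig = (2; 1)
  • {3,6}:  v_{3} + v_{6} = v_{2}  ⇒ sig = (2; 1)
  • {4,6}:  v_{4} + v_{6} = 2·v_{2}  ⇒ sig = (2; 2)
  • {5,6}:  v_{5} + v_{6} = 2·v_{1}  ⇒ sig = (2; 2)

Signatures (|P|; sorted positive RHS coefficients), sorted:
    (2; —)
    (2; —)
    (2; 1)
    (2; 1)
    (2; 1)
    (2; 1)
    (2; 1)
    (2; 2)
    (2; 2)


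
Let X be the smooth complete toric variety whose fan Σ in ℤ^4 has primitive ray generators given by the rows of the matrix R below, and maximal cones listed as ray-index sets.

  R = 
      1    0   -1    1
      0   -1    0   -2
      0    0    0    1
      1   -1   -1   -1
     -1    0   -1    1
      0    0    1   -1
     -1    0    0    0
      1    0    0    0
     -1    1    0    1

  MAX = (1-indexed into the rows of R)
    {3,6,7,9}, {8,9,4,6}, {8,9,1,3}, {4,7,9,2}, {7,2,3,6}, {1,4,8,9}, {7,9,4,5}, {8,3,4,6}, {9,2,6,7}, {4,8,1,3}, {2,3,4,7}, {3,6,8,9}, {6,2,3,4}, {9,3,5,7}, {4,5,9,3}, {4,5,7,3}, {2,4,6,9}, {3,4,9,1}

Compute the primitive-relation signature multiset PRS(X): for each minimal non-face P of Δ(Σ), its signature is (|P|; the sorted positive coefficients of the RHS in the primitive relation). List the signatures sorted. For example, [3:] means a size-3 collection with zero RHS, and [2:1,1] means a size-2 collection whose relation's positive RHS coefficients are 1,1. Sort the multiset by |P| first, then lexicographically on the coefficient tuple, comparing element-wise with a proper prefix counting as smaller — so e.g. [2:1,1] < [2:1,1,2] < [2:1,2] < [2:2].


Σ has 14 primitive collections:

  • {7,8}:  v_{7} + v_{8} = 0 — sig = [2:]
  • {1,2}:  v_{1} + v_{2} = v_{4} — sig = [2:1]
  • {1,6}:  v_{1} + v_{6} = v_{8} — sig = [2:1]
  • {5,6}:  v_{5} + v_{6} = v_{7} — sig = [2:1]
  • {2,8}:  v_{2} + v_{8} = v_{4} + v_{6} — sig = [2:1,1]
  • {1,7}:  v_{1} + v_{7} = v_{3} + v_{4} + v_{9} — sig = [2:1,1,1]
  • {5,8}:  v_{5} + v_{8} = v_{3} + v_{4} + v_{9} — sig = [2:1,1,1]
  • {2,5}:  v_{2} + v_{5} = v_{4} + 2·v_{7} — sig = [2:1,2]
  • {1,5}:  v_{1} + v_{5} = 2·v_{3} + 2·v_{4} + 2·v_{9} — sig = [2:2,2,2]
  • {2,3,9}:  v_{2} + v_{3} + v_{9} = v_{7} — sig = [3:1]
  • {4,6,7}:  v_{4} + v_{6} + v_{7} = v_{2} — sig = [3:1]
  • {3,4,6,9}:  v_{3} + v_{4} + v_{6} + v_{9} = 0 — sig = [4:]
  • {3,4,7,9}:  v_{3} + v_{4} + v_{7} + v_{9} = v_{5} — sig = [4:1]
  • {3,4,8,9}:  v_{3} + v_{4} + v_{8} + v_{9} = v_{1} — sig = [4:1]

Hence PRS(X_Σ) =
[[2:], [2:1], [2:1], [2:1], [2:1,1], [2:1,1,1], [2:1,1,1], [2:1,2], [2:2,2,2], [3:1], [3:1], [4:], [4:1], [4:1]]


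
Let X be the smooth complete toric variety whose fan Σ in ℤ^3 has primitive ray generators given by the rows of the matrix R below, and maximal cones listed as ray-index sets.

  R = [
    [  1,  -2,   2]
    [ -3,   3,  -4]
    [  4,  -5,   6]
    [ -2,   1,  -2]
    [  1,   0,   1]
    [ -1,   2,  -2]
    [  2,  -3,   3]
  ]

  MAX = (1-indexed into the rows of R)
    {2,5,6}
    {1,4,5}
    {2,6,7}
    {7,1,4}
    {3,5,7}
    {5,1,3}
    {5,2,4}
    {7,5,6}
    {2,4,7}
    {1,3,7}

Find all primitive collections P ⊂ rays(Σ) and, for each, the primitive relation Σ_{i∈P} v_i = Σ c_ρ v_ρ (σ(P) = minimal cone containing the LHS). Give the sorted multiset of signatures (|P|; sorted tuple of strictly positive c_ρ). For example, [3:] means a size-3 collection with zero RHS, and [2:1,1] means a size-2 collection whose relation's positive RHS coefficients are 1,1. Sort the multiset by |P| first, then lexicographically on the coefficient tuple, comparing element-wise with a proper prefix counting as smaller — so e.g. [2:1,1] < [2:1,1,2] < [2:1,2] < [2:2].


Δ(Σ) — 7 vertices, 9 min non-faces:

  {1,6}:  v_{1} + v_{6} = 0  so sig = [2:]
  {1,2}:  v_{1} + v_{2} = v_{4}  so sig = [2:1]
  {2,3}:  v_{2} + v_{3} = v_{1}  so sig = [2:1]
  {4,6}:  v_{4} + v_{6} = v_{2}  so sig = [2:1]
  {3,6}:  v_{3} + v_{6} = v_{5} + v_{7}  so sig = [2:1,1]
  {3,4}:  v_{3} + v_{4} = 2·v_{1}  so sig = [2:2]
  {2,5,7}:  v_{2} + v_{5} + v_{7} = 0  so sig = [3:]
  {1,5,7}:  v_{1} + v_{5} + v_{7} = v_{3}  so sig = [3:1]
  {4,5,7}:  v_{4} + v_{5} + v_{7} = v_{1}  so sig = [3:1]

Sorted signature multiset PRS(X):
[[2:], [2:1], [2:1], [2:1], [2:1,1], [2:2], [3:], [3:1], [3:1]]


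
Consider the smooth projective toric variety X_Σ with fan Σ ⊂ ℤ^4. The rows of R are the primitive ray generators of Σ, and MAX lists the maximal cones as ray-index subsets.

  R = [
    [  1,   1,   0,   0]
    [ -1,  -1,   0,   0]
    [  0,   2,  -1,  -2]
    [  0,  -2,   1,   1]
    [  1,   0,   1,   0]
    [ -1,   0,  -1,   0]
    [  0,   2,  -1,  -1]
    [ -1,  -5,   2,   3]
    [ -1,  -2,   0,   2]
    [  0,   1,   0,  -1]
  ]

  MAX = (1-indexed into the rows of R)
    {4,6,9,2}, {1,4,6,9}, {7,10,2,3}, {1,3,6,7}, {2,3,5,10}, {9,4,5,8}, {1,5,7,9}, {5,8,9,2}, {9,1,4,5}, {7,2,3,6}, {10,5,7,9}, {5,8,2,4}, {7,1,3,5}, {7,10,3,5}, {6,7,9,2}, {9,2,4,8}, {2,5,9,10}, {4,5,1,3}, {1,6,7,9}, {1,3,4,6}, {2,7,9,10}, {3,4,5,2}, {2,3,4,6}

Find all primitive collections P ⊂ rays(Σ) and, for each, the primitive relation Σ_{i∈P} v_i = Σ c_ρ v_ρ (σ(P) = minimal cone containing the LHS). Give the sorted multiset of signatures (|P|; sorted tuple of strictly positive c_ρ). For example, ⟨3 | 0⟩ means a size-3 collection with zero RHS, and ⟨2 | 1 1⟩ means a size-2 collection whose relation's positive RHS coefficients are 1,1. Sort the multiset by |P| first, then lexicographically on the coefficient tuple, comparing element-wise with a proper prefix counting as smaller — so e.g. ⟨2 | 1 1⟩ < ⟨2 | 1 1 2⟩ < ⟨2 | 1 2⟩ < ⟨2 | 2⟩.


14 collections generate NE(X_Σ); each relation:

  {1,2}:  v_{1} + v_{2} = 0 — sig = ⟨2 | 0⟩
  {4,7}:  v_{4} + v_{7} = 0 — sig = ⟨2 | 0⟩
  {5,6}:  v_{5} + v_{6} = 0 — sig = ⟨2 | 0⟩
  {3,9}:  v_{3} + v_{9} = v_{6} — sig = ⟨2 | 1⟩
  {1,10}:  v_{1} + v_{10} = v_{5} + v_{7} — sig = ⟨2 | 1 1⟩
  {3,8}:  v_{3} + v_{8} = v_{2} + v_{4} — sig = ⟨2 | 1 1⟩
  {4,10}:  v_{4} + v_{10} = v_{2} + v_{5} — sig = ⟨2 | 1 1⟩
  {6,10}:  v_{6} + v_{10} = v_{2} + v_{7} — sig = ⟨2 | 1 1⟩
  {1,8}:  v_{1} + v_{8} = v_{4} + v_{5} + v_{9} — sig = ⟨2 | 1 1 1⟩
  {6,8}:  v_{6} + v_{8} = v_{2} + v_{4} + v_{9} — sig = ⟨2 | 1 1 1⟩
  {7,8}:  v_{7} + v_{8} = v_{2} + v_{5} + v_{9} — sig = ⟨2 | 1 1 1⟩
  {8,10}:  v_{8} + v_{10} = 2·v_{2} + 2·v_{5} + v_{9} — sig = ⟨2 | 1 2 2⟩
  {2,5,7}:  v_{2} + v_{5} + v_{7} = v_{10} — sig = ⟨3 | 1⟩
  {2,4,5,9}:  v_{2} + v_{4} + v_{5} + v_{9} = v_{8} — sig = ⟨4 | 1⟩

so the primitive-relation signature multiset is
    ⟨2 | 0⟩
    ⟨2 | 0⟩
    ⟨2 | 0⟩
    ⟨2 | 1⟩
    ⟨2 | 1 1⟩
    ⟨2 | 1 1⟩
    ⟨2 | 1 1⟩
    ⟨2 | 1 1⟩
    ⟨2 | 1 1 1⟩
    ⟨2 | 1 1 1⟩
    ⟨2 | 1 1 1⟩
    ⟨2 | 1 2 2⟩
    ⟨3 | 1⟩
    ⟨4 | 1⟩


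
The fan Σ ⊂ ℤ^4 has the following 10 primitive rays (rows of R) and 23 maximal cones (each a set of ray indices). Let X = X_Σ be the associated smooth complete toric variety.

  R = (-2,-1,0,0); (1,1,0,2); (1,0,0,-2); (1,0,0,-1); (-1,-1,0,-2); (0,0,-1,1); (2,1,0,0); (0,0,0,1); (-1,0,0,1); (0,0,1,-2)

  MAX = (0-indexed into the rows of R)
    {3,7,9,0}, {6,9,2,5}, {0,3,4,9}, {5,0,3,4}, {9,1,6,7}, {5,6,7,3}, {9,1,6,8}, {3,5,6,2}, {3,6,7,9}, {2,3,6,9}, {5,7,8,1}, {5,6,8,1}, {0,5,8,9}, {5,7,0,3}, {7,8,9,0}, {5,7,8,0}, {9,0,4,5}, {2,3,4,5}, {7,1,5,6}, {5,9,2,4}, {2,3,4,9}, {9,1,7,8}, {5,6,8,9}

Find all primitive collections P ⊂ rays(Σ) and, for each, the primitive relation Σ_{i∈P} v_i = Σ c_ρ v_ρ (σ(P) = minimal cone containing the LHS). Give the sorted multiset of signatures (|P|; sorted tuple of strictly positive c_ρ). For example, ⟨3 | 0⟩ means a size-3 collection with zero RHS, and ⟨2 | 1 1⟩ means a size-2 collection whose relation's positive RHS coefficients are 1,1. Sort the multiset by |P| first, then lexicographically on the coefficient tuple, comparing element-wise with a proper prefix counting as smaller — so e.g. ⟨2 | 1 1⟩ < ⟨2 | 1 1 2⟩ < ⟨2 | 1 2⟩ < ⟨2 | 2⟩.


Primitive collections (16):

  {0,6}:  v_{0} + v_{6} = 0  ⇒ sig = ⟨2 | 0⟩
  {1,4}:  v_{1} + v_{4} = 0  ⇒ sig = ⟨2 | 0⟩
  {3,8}:  v_{3} + v_{8} = 0  ⇒ sig = ⟨2 | 0⟩
  {0,2}:  v_{0} + v_{2} = v_{4}  ⇒ sig = ⟨2 | 1⟩
  {1,2}:  v_{1} + v_{2} = v_{6}  ⇒ sig = ⟨2 | 1⟩
  {2,7}:  v_{2} + v_{7} = v_{3}  ⇒ sig = ⟨2 | 1⟩
  {4,6}:  v_{4} + v_{6} = v_{2}  ⇒ sig = ⟨2 | 1⟩
  {0,1}:  v_{0} + v_{1} = v_{7} + v_{8}  ⇒ sig = ⟨2 | 1 1⟩
  {1,3}:  v_{1} + v_{3} = v_{6} + v_{7}  ⇒ sig = ⟨2 | 1 1⟩
  {2,8}:  v_{2} + v_{8} = v_{5} + v_{9}  ⇒ sig = ⟨2 | 1 1⟩
  {4,7}:  v_{4} + v_{7} = v_{0} + v_{3}  ⇒ sig = ⟨2 | 1 1⟩
  {4,8}:  v_{4} + v_{8} = v_{0} + v_{5} + v_{9}  ⇒ sig = ⟨2 | 1 1 1⟩
  {5,7,9}:  v_{5} + v_{7} + v_{9} = 0  ⇒ sig = ⟨3 | 0⟩
  {3,5,9}:  v_{3} + v_{5} + v_{9} = v_{2}  ⇒ sig = ⟨3 | 1⟩
  {6,7,8}:  v_{6} + v_{7} + v_{8} = v_{1}  ⇒ sig = ⟨3 | 1⟩
  {1,5,9}:  v_{1} + v_{5} + v_{9} = v_{6} + v_{8}  ⇒ sig = ⟨3 | 1 1⟩

so the primitive-relation signature multiset is
    |P|=2: 12 collections, coeffs (), (), (), (1), (1), (1), (1), (1,1), (1,1), (1,1), (1,1), (1,1,1)
    |P|=3: 4 collections, coeffs (), (1), (1), (1,1)


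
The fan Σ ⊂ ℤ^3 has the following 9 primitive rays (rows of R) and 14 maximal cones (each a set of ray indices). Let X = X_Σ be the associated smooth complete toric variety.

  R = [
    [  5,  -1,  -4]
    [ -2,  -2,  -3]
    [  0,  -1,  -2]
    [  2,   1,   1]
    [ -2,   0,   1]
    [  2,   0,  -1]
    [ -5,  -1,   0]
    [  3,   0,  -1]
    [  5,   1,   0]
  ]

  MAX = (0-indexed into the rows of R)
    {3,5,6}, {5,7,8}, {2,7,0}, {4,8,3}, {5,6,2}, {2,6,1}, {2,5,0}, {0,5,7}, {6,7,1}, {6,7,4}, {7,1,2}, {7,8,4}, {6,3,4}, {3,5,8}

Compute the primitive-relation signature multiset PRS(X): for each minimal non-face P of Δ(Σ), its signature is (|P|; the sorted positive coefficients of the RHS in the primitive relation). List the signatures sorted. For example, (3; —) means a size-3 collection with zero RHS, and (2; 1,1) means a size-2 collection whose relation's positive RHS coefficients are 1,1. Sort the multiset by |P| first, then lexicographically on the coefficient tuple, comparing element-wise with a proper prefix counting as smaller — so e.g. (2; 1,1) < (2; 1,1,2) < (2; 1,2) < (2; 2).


18 collections generate NE(X_Σ); each relation:

  {4,5}:  v_{4} + v_{5} = 0  ⇒ sig = (2; —)
  {6,8}:  v_{6} + v_{8} = 0  ⇒ sig = (2; —)
  {1,3}:  v_{1} + v_{3} = v_{2}  ⇒ sig = (2; 1)
  {2,3}:  v_{2} + v_{3} = v_{5}  ⇒ sig = (2; 1)
  {3,7}:  v_{3} + v_{7} = v_{8}  ⇒ sig = (2; 1)
  {0,4}:  v_{0} + v_{4} = v_{2} + v_{7}  ⇒ sig = (2; 1,1)
  {1,8}:  v_{1} + v_{8} = v_{2} + v_{7}  ⇒ sig = (2; 1,1)
  {2,4}:  v_{2} + v_{4} = v_{6} + v_{7}  ⇒ sig = (2; 1,1)
  {2,8}:  v_{2} + v_{8} = v_{5} + v_{7}  ⇒ sig = (2; 1,1)
  {0,3}:  v_{0} + v_{3} = 2·v_{5} + v_{7}  ⇒ sig = (2; 1,2)
  {0,1}:  v_{0} + v_{1} = 3·v_{2} + v_{7}  ⇒ sig = (2; 1,3)
  {0,6}:  v_{0} + v_{6} = 2·v_{2}  ⇒ sig = (2; 2)
  {1,5}:  v_{1} + v_{5} = 2·v_{2}  ⇒ sig = (2; 2)
  {0,8}:  v_{0} + v_{8} = 2·v_{5} + 2·v_{7}  ⇒ sig = (2; 2,2)
  {1,4}:  v_{1} + v_{4} = 2·v_{6} + 2·v_{7}  ⇒ sig = (2; 2,2)
  {2,5,7}:  v_{2} + v_{5} + v_{7} = v_{0}  ⇒ sig = (3; 1)
  {2,6,7}:  v_{2} + v_{6} + v_{7} = v_{1}  ⇒ sig = (3; 1)
  {5,6,7}:  v_{5} + v_{6} + v_{7} = v_{2}  ⇒ sig = (3; 1)

Hence PRS(X_Σ) =
{ (2; —) ×2,  (2; 1) ×3,  (2; 1,1) ×4,  (2; 1,2),  (2; 1,3),  (2; 2) ×2,  (2; 2,2) ×2,  (3; 1) ×3 }


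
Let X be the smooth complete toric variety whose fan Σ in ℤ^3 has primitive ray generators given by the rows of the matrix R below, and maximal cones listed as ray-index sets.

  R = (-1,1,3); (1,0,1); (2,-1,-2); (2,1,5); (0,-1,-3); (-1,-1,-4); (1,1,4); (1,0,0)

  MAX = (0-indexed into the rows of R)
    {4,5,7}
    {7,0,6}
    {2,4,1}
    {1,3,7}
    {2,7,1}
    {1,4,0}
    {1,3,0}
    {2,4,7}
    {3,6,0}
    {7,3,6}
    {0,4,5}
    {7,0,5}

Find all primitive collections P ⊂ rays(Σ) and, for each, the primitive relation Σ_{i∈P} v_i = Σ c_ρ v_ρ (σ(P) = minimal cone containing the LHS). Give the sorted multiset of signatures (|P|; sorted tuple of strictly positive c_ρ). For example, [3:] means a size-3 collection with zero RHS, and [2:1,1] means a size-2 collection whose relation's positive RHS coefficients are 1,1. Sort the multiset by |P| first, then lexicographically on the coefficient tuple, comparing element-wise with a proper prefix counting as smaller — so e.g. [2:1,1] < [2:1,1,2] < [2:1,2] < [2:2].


14 collections generate NE(X_Σ); each relation:

  {5,6}:  v_{5} + v_{6} = 0 — sig = [2:]
  {0,2}:  v_{0} + v_{2} = v_{1} — sig = [2:1]
  {1,5}:  v_{1} + v_{5} = v_{4} — sig = [2:1]
  {1,6}:  v_{1} + v_{6} = v_{3} — sig = [2:1]
  {3,5}:  v_{3} + v_{5} = v_{1} — sig = [2:1]
  {4,6}:  v_{4} + v_{6} = v_{1} — sig = [2:1]
  {2,5}:  v_{2} + v_{5} = 2·v_{4} + v_{7} — sig = [2:1,2]
  {2,6}:  v_{2} + v_{6} = 2·v_{1} + v_{7} — sig = [2:1,2]
  {2,3}:  v_{2} + v_{3} = 3·v_{1} + v_{7} — sig = [2:1,3]
  {3,4}:  v_{3} + v_{4} = 2·v_{1} — sig = [2:2]
  {0,4,7}:  v_{0} + v_{4} + v_{7} = 0 — sig = [3:]
  {0,1,7}:  v_{0} + v_{1} + v_{7} = v_{6} — sig = [3:1]
  {1,4,7}:  v_{1} + v_{4} + v_{7} = v_{2} — sig = [3:1]
  {0,3,7}:  v_{0} + v_{3} + v_{7} = 2·v_{6} — sig = [3:2]

Sorted signature multiset PRS(X):
{ [2:],  [2:1] ×5,  [2:1,2] ×2,  [2:1,3],  [2:2],  [3:],  [3:1] ×2,  [3:2] }


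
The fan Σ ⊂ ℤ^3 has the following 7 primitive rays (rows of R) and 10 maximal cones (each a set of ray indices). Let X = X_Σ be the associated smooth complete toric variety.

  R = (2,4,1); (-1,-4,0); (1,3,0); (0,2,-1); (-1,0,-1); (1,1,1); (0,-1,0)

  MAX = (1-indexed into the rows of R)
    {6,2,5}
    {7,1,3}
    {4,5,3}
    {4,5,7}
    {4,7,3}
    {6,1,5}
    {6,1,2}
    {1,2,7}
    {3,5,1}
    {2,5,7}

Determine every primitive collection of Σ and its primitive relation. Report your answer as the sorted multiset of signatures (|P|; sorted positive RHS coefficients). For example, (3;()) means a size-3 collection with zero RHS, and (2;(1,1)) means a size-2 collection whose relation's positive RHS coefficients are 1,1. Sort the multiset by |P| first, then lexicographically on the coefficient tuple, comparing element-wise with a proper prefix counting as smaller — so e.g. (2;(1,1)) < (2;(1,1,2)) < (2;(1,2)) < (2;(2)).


|primitive collections| = 9. Relations:

  {2,3}:  v_{2} + v_{3} = v_{7}  ⇒ sig = (2;(1))
  {3,6}:  v_{3} + v_{6} = v_{1}  ⇒ sig = (2;(1))
  {4,6}:  v_{4} + v_{6} = v_{3}  ⇒ sig = (2;(1))
  {6,7}:  v_{6} + v_{7} = v_{1} + v_{2}  ⇒ sig = (2;(1,1))
  {2,4}:  v_{2} + v_{4} = v_{5} + 2·v_{7}  ⇒ sig = (2;(1,2))
  {1,4}:  v_{1} + v_{4} = 2·v_{3}  ⇒ sig = (2;(2))
  {1,2,5}:  v_{1} + v_{2} + v_{5} = 0  ⇒ sig = (3;())
  {1,5,7}:  v_{1} + v_{5} + v_{7} = v_{3}  ⇒ sig = (3;(1))
  {3,5,7}:  v_{3} + v_{5} + v_{7} = v_{4}  ⇒ sig = (3;(1))

Hence PRS(X_Σ) =
    |P|=2: 6 collections, coeffs (1), (1), (1), (1,1), (1,2), (2)
    |P|=3: 3 collections, coeffs (), (1), (1)


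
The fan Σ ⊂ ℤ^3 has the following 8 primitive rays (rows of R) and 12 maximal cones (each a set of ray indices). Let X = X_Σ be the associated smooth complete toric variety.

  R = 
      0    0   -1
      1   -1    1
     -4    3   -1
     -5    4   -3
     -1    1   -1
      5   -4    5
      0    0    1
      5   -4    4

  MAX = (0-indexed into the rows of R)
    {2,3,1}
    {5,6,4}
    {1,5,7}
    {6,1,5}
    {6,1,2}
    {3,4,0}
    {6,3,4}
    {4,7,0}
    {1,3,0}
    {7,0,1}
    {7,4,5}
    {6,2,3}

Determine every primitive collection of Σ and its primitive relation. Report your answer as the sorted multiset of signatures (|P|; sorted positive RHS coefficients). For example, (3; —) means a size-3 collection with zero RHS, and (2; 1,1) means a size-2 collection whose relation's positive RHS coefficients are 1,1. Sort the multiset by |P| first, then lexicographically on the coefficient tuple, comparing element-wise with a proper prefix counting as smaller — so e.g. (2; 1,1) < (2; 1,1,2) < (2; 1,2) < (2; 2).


Minimal non-faces — 11 found among 8 rays, 12 max cones:

  P = {0,6}:  v_{0} + v_{6} = 0 — sig = (2; —)
  P = {1,4}:  v_{1} + v_{4} = 0 — sig = (2; —)
  P = {0,5}:  v_{0} + v_{5} = v_{7} — sig = (2; 1)
  P = {3,7}:  v_{3} + v_{7} = v_{6} — sig = (2; 1)
  P = {6,7}:  v_{6} + v_{7} = v_{5} — sig = (2; 1)
  P = {0,2}:  v_{0} + v_{2} = v_{1} + v_{3} — sig = (2; 1,1)
  P = {2,4}:  v_{2} + v_{4} = v_{3} + v_{6} — sig = (2; 1,1)
  P = {2,7}:  v_{2} + v_{7} = v_{1} + 2·v_{6} — sig = (2; 1,2)
  P = {2,5}:  v_{2} + v_{5} = v_{1} + 3·v_{6} — sig = (2; 1,3)
  P = {3,5}:  v_{3} + v_{5} = 2·v_{6} — sig = (2; 2)
  P = {1,3,6}:  v_{1} + v_{3} + v_{6} = v_{2} — sig = (3; 1)

Hence PRS(X_Σ) =
    |P|=2: 10 collections, coeffs (), (), (1), (1), (1), (1,1), (1,1), (1,2), (1,3), (2)
    |P|=3: 1 collection, coeffs (1)


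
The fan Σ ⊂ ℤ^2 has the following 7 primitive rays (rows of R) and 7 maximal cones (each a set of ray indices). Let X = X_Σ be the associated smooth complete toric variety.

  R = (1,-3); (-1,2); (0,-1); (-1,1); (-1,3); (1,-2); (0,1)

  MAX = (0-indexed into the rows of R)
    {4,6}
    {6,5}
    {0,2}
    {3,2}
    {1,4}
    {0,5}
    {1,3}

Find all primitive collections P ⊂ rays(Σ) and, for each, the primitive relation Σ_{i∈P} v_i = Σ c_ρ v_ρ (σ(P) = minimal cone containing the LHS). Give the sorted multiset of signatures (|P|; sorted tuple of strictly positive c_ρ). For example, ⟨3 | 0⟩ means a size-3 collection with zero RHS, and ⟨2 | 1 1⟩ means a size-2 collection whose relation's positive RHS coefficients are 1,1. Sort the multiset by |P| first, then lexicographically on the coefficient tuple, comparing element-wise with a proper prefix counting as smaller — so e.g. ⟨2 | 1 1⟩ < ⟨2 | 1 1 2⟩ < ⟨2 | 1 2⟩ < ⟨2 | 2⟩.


The 14 primitive collections of Σ (r=7, n=2):

  {0,4}:  v_{0} + v_{4} = 0  so sig = ⟨2 | 0⟩
  {1,5}:  v_{1} + v_{5} = 0  so sig = ⟨2 | 0⟩
  {2,6}:  v_{2} + v_{6} = 0  so sig = ⟨2 | 0⟩
  {0,1}:  v_{0} + v_{1} = v_{2}  so sig = ⟨2 | 1⟩
  {0,6}:  v_{0} + v_{6} = v_{5}  so sig = ⟨2 | 1⟩
  {1,2}:  v_{1} + v_{2} = v_{3}  so sig = ⟨2 | 1⟩
  {1,6}:  v_{1} + v_{6} = v_{4}  so sig = ⟨2 | 1⟩
  {2,4}:  v_{2} + v_{4} = v_{1}  so sig = ⟨2 | 1⟩
  {2,5}:  v_{2} + v_{5} = v_{0}  so sig = ⟨2 | 1⟩
  {3,5}:  v_{3} + v_{5} = v_{2}  so sig = ⟨2 | 1⟩
  {3,6}:  v_{3} + v_{6} = v_{1}  so sig = ⟨2 | 1⟩
  {4,5}:  v_{4} + v_{5} = v_{6}  so sig = ⟨2 | 1⟩
  {0,3}:  v_{0} + v_{3} = 2·v_{2}  so sig = ⟨2 | 2⟩
  {3,4}:  v_{3} + v_{4} = 2·v_{1}  so sig = ⟨2 | 2⟩

so the primitive-relation signature multiset is
    |P|=2: 14 collections, coeffs (), (), (), (1), (1), (1), (1), (1), (1), (1), (1), (1), (2), (2)


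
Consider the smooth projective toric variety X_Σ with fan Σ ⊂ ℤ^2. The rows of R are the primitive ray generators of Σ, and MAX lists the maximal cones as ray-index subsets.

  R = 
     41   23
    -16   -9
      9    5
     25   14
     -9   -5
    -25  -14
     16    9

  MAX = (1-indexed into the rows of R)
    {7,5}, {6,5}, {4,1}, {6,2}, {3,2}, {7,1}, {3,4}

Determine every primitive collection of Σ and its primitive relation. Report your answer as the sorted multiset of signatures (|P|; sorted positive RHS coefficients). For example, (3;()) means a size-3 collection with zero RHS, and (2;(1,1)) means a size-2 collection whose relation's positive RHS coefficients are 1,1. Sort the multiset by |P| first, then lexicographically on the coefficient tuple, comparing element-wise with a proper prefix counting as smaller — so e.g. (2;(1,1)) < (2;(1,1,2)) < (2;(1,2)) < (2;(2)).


Δ(Σ) — 7 vertices, 14 min non-faces:

  • {2,7}:  v_{2} + v_{7} = 0 — sig = (2;())
  • {3,5}:  v_{3} + v_{5} = 0 — sig = (2;())
  • {4,6}:  v_{4} + v_{6} = 0 — sig = (2;())
  • {1,2}:  v_{1} + v_{2} = v_{4} — sig = (2;(1))
  • {1,6}:  v_{1} + v_{6} = v_{7} — sig = (2;(1))
  • {2,4}:  v_{2} + v_{4} = v_{3} — sig = (2;(1))
  • {2,5}:  v_{2} + v_{5} = v_{6} — sig = (2;(1))
  • {3,6}:  v_{3} + v_{6} = v_{2} — sig = (2;(1))
  • {3,7}:  v_{3} + v_{7} = v_{4} — sig = (2;(1))
  • {4,5}:  v_{4} + v_{5} = v_{7} — sig = (2;(1))
  • {4,7}:  v_{4} + v_{7} = v_{1} — sig = (2;(1))
  • {6,7}:  v_{6} + v_{7} = v_{5} — sig = (2;(1))
  • {1,3}:  v_{1} + v_{3} = 2·v_{4} — sig = (2;(2))
  • {1,5}:  v_{1} + v_{5} = 2·v_{7} — sig = (2;(2))

Sorted signature multiset PRS(X):
    |P|=2: 14 collections, coeffs (), (), (), (1), (1), (1), (1), (1), (1), (1), (1), (1), (2), (2)


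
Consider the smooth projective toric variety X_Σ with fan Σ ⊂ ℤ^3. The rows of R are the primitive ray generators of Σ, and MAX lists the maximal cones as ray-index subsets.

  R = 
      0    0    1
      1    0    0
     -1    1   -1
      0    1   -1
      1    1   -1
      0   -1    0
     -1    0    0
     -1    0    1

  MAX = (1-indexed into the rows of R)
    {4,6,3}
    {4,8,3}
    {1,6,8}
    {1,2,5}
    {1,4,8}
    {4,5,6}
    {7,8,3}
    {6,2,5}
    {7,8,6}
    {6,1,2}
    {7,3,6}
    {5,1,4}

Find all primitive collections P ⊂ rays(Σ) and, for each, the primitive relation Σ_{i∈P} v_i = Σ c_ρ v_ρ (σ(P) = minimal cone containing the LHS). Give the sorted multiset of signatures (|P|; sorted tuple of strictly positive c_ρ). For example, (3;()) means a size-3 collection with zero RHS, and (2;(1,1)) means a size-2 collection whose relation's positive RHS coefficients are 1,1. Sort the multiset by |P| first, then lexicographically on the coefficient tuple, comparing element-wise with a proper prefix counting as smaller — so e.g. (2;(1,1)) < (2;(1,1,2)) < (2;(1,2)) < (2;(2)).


Δ(Σ) — 8 vertices, 14 min non-faces:

  • {2,7}:  v_{2} + v_{7} = 0 ; sig = (2;())
  • {1,7}:  v_{1} + v_{7} = v_{8} ; sig = (2;(1))
  • {2,3}:  v_{2} + v_{3} = v_{4} ; sig = (2;(1))
  • {2,4}:  v_{2} + v_{4} = v_{5} ; sig = (2;(1))
  • {2,8}:  v_{2} + v_{8} = v_{1} ; sig = (2;(1))
  • {4,7}:  v_{4} + v_{7} = v_{3} ; sig = (2;(1))
  • {5,7}:  v_{5} + v_{7} = v_{4} ; sig = (2;(1))
  • {1,3}:  v_{1} + v_{3} = v_{4} + v_{8} ; sig = (2;(1,1))
  • {5,8}:  v_{5} + v_{8} = v_{1} + v_{4} ; sig = (2;(1,1))
  • {3,5}:  v_{3} + v_{5} = 2·v_{4} ; sig = (2;(2))
  • {1,4,6}:  v_{1} + v_{4} + v_{6} = 0 ; sig = (3;())
  • {1,5,6}:  v_{1} + v_{5} + v_{6} = v_{2} ; sig = (3;(1))
  • {4,6,8}:  v_{4} + v_{6} + v_{8} = v_{7} ; sig = (3;(1))
  • {3,6,8}:  v_{3} + v_{6} + v_{8} = 2·v_{7} ; sig = (3;(2))

Signatures (|P|; sorted positive RHS coefficients), sorted:
{ (2;()),  (2;(1)) ×6,  (2;(1,1)) ×2,  (2;(2)),  (3;()),  (3;(1)) ×2,  (3;(2)) }


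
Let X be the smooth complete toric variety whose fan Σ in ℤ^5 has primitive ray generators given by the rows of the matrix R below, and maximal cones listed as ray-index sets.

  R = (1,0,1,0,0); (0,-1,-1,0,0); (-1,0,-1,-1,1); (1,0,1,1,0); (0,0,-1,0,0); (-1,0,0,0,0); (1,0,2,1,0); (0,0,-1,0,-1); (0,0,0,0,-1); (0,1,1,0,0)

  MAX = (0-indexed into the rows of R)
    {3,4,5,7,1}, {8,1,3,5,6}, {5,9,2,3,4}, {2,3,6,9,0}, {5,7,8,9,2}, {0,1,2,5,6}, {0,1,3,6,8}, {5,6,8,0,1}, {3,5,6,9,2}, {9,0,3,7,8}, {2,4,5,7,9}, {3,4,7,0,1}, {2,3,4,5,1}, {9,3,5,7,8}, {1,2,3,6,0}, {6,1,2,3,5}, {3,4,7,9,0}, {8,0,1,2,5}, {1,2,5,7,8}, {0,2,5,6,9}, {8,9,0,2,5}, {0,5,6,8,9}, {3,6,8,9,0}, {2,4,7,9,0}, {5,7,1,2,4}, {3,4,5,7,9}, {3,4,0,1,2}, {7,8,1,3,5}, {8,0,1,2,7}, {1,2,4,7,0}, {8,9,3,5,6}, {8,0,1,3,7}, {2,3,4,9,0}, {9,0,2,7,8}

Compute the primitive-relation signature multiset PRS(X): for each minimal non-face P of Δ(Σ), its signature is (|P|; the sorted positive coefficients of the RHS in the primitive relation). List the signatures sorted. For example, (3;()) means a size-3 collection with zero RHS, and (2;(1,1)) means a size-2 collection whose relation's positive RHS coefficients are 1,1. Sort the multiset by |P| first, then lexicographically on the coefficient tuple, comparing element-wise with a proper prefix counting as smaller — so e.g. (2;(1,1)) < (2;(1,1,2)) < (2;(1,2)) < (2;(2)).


Δ(Σ) — 10 vertices, 10 min non-faces:

  P={1,9}:  v_{1} + v_{9} = 0  →  sig = (2;())
  P={4,6}:  v_{4} + v_{6} = v_{3}  →  sig = (2;(1))
  P={4,8}:  v_{4} + v_{8} = v_{7}  →  sig = (2;(1))
  P={6,7}:  v_{6} + v_{7} = v_{3} + v_{8}  →  sig = (2;(1,1))
  P={0,4,5}:  v_{0} + v_{4} + v_{5} = 0  →  sig = (3;())
  P={2,3,8}:  v_{2} + v_{3} + v_{8} = 0  →  sig = (3;())
  P={0,3,5}:  v_{0} + v_{3} + v_{5} = v_{6}  →  sig = (3;(1))
  P={0,5,7}:  v_{0} + v_{5} + v_{7} = v_{8}  →  sig = (3;(1))
  P={2,3,7}:  v_{2} + v_{3} + v_{7} = v_{4}  →  sig = (3;(1))
  P={2,6,8}:  v_{2} + v_{6} + v_{8} = v_{0} + v_{5}  →  sig = (3;(1,1))

so the primitive-relation signature multiset is
    (2;())
    (2;(1))
    (2;(1))
    (2;(1,1))
    (3;())
    (3;())
    (3;(1))
    (3;(1))
    (3;(1))
    (3;(1,1))


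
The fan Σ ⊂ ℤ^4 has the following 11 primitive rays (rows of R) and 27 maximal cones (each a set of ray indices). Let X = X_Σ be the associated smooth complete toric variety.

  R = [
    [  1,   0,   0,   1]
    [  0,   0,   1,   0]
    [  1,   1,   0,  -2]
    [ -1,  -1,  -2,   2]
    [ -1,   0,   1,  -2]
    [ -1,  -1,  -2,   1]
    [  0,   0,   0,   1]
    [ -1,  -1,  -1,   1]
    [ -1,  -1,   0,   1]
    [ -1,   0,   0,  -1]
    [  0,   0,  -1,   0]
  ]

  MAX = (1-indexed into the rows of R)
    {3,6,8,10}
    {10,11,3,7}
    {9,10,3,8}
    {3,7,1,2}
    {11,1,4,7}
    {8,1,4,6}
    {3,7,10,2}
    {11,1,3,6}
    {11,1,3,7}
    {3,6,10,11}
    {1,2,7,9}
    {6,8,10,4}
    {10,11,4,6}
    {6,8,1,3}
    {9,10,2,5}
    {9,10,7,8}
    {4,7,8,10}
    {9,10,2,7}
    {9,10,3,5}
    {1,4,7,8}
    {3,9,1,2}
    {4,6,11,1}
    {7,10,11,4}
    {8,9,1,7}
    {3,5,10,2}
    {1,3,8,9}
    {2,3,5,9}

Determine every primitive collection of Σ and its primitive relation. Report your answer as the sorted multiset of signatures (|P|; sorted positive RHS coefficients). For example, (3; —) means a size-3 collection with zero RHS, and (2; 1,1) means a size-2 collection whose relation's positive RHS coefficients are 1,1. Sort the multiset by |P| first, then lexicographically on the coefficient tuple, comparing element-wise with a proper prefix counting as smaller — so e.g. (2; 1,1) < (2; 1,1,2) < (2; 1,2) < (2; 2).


The 20 primitive collections of Σ (r=11, n=4):

  P = {1,10}:  v_{1} + v_{10} = 0  ⟹  sig = (2; —)
  P = {2,11}:  v_{2} + v_{11} = 0  ⟹  sig = (2; —)
  P = {2,6}:  v_{2} + v_{6} = v_{8}  ⟹  sig = (2; 1)
  P = {2,8}:  v_{2} + v_{8} = v_{9}  ⟹  sig = (2; 1)
  P = {6,7}:  v_{6} + v_{7} = v_{4}  ⟹  sig = (2; 1)
  P = {8,11}:  v_{8} + v_{11} = v_{6}  ⟹  sig = (2; 1)
  P = {9,11}:  v_{9} + v_{11} = v_{8}  ⟹  sig = (2; 1)
  P = {2,4}:  v_{2} + v_{4} = v_{7} + v_{8}  ⟹  sig = (2; 1,1)
  P = {4,5}:  v_{4} + v_{5} = v_{8} + v_{10}  ⟹  sig = (2; 1,1)
  P = {5,7}:  v_{5} + v_{7} = v_{2} + v_{10}  ⟹  sig = (2; 1,1)
  P = {1,5}:  v_{1} + v_{5} = v_{2} + v_{3} + v_{9}  ⟹  sig = (2; 1,1,1)
  P = {5,11}:  v_{5} + v_{11} = v_{3} + v_{9} + v_{10}  ⟹  sig = (2; 1,1,1)
  P = {5,6}:  v_{5} + v_{6} = v_{3} + v_{8} + v_{9} + v_{10}  ⟹  sig = (2; 1,1,1,1)
  P = {5,8}:  v_{5} + v_{8} = v_{3} + 2·v_{9} + v_{10}  ⟹  sig = (2; 1,1,2)
  P = {4,9}:  v_{4} + v_{9} = v_{7} + 2·v_{8}  ⟹  sig = (2; 1,2)
  P = {3,4}:  v_{3} + v_{4} = 2·v_{11}  ⟹  sig = (2; 2)
  P = {6,9}:  v_{6} + v_{9} = 2·v_{8}  ⟹  sig = (2; 2)
  P = {3,7,9}:  v_{3} + v_{7} + v_{9} = 0  ⟹  sig = (3; —)
  P = {3,7,8}:  v_{3} + v_{7} + v_{8} = v_{11}  ⟹  sig = (3; 1)
  P = {2,3,9,10}:  v_{2} + v_{3} + v_{9} + v_{10} = v_{5}  ⟹  sig = (4; 1)

Signatures (|P|; sorted positive RHS coefficients), sorted:
{ (2; —) ×2,  (2; 1) ×5,  (2; 1,1) ×3,  (2; 1,1,1) ×2,  (2; 1,1,1,1),  (2; 1,1,2),  (2; 1,2),  (2; 2) ×2,  (3; —),  (3; 1),  (4; 1) }


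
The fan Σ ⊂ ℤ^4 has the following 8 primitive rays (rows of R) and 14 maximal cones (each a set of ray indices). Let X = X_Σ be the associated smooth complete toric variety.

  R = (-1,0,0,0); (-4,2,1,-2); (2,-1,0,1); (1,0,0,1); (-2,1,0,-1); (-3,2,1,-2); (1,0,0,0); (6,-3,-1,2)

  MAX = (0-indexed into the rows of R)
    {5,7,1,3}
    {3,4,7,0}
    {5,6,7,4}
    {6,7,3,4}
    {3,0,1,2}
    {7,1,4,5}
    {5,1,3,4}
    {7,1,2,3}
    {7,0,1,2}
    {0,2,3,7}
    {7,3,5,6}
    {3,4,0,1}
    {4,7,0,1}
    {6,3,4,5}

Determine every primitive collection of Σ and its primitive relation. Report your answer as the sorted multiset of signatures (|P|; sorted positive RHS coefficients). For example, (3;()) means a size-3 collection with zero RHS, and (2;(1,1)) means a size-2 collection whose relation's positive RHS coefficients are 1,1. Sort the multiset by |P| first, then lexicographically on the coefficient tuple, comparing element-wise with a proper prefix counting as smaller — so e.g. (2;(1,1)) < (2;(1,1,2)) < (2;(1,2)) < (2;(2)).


The 9 primitive collections of Σ (r=8, n=4):

  P = {0,6}:  v_{0} + v_{6} = 0  ⇒ sig = (2;())
  P = {2,4}:  v_{2} + v_{4} = 0  ⇒ sig = (2;())
  P = {0,5}:  v_{0} + v_{5} = v_{1}  ⇒ sig = (2;(1))
  P = {1,6}:  v_{1} + v_{6} = v_{5}  ⇒ sig = (2;(1))
  P = {2,6}:  v_{2} + v_{6} = v_{1} + v_{3} + v_{7}  ⇒ sig = (2;(1,1,1))
  P = {2,5}:  v_{2} + v_{5} = 2·v_{1} + v_{3} + v_{7}  ⇒ sig = (2;(1,1,2))
  P = {0,1,3,7}:  v_{0} + v_{1} + v_{3} + v_{7} = v_{2}  ⇒ sig = (4;(1))
  P = {1,3,4,7}:  v_{1} + v_{3} + v_{4} + v_{7} = v_{6}  ⇒ sig = (4;(1))
  P = {3,4,5,7}:  v_{3} + v_{4} + v_{5} + v_{7} = 2·v_{6}  ⇒ sig = (4;(2))

Signatures (|P|; sorted positive RHS coefficients), sorted:
    |P|=2: 6 collections, coeffs (), (), (1), (1), (1,1,1), (1,1,2)
    |P|=4: 3 collections, coeffs (1), (1), (2)


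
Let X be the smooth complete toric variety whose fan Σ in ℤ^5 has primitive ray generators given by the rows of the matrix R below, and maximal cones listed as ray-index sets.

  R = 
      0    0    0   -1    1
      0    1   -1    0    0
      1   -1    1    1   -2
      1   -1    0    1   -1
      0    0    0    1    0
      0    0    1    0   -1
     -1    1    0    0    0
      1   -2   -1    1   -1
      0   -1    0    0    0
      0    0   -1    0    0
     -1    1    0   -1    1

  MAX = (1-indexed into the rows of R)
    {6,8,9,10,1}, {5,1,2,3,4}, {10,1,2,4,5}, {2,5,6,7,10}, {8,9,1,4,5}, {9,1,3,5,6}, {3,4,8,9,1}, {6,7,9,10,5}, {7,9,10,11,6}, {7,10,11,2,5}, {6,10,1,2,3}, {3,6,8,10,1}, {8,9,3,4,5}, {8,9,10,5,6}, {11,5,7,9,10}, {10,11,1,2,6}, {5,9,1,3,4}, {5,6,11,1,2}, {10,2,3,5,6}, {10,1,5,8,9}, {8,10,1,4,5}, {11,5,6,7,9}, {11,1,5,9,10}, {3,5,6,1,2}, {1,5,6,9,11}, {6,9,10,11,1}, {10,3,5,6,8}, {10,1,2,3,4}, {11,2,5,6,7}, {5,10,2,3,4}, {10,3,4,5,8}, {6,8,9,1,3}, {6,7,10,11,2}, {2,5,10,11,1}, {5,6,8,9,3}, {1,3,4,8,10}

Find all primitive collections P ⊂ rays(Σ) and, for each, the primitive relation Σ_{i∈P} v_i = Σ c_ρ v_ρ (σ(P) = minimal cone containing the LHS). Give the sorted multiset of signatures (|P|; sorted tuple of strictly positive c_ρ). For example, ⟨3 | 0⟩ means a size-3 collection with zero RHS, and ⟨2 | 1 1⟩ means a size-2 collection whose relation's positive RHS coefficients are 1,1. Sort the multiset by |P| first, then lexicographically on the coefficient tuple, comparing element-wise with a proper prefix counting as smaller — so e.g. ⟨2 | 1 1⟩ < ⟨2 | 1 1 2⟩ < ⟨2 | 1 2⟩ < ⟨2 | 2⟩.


17 minimal non-faces of Δ(Σ) (on 11 rays):

  • {4,11}:  v_{4} + v_{11} = 0 ; sig = ⟨2 | 0⟩
  • {1,7}:  v_{1} + v_{7} = v_{11} ; sig = ⟨2 | 1⟩
  • {2,9}:  v_{2} + v_{9} = v_{10} ; sig = ⟨2 | 1⟩
  • {3,11}:  v_{3} + v_{11} = v_{6} ; sig = ⟨2 | 1⟩
  • {4,6}:  v_{4} + v_{6} = v_{3} ; sig = ⟨2 | 1⟩
  • {8,11}:  v_{8} + v_{11} = v_{9} + v_{10} ; sig = ⟨2 | 1 1⟩
  • {4,7}:  v_{4} + v_{7} = v_{5} + v_{6} + v_{10} ; sig = ⟨2 | 1 1 1⟩
  • {7,8}:  v_{7} + v_{8} = v_{5} + v_{6} + v_{9} + 2·v_{10} ; sig = ⟨2 | 1 1 1 2⟩
  • {3,7}:  v_{3} + v_{7} = v_{5} + 2·v_{6} + v_{10} ; sig = ⟨2 | 1 1 2⟩
  • {2,8}:  v_{2} + v_{8} = v_{4} + 2·v_{10} ; sig = ⟨2 | 1 2⟩
  • {4,9,10}:  v_{4} + v_{9} + v_{10} = v_{8} ; sig = ⟨3 | 1⟩
  • {3,9,10}:  v_{3} + v_{9} + v_{10} = v_{6} + v_{8} ; sig = ⟨3 | 1 1⟩
  • {1,5,6,10}:  v_{1} + v_{5} + v_{6} + v_{10} = 0 ; sig = ⟨4 | 0⟩
  • {1,3,5,10}:  v_{1} + v_{3} + v_{5} + v_{10} = v_{4} ; sig = ⟨4 | 1⟩
  • {5,6,10,11}:  v_{5} + v_{6} + v_{10} + v_{11} = v_{7} ; sig = ⟨4 | 1⟩
  • {1,5,6,8}:  v_{1} + v_{5} + v_{6} + v_{8} = v_{4} + v_{9} ; sig = ⟨4 | 1 1⟩
  • {1,3,5,8}:  v_{1} + v_{3} + v_{5} + v_{8} = 2·v_{4} + v_{9} ; sig = ⟨4 | 1 2⟩

so the primitive-relation signature multiset is
{ ⟨2 | 0⟩,  ⟨2 | 1⟩ ×4,  ⟨2 | 1 1⟩,  ⟨2 | 1 1 1⟩,  ⟨2 | 1 1 1 2⟩,  ⟨2 | 1 1 2⟩,  ⟨2 | 1 2⟩,  ⟨3 | 1⟩,  ⟨3 | 1 1⟩,  ⟨4 | 0⟩,  ⟨4 | 1⟩ ×2,  ⟨4 | 1 1⟩,  ⟨4 | 1 2⟩ }


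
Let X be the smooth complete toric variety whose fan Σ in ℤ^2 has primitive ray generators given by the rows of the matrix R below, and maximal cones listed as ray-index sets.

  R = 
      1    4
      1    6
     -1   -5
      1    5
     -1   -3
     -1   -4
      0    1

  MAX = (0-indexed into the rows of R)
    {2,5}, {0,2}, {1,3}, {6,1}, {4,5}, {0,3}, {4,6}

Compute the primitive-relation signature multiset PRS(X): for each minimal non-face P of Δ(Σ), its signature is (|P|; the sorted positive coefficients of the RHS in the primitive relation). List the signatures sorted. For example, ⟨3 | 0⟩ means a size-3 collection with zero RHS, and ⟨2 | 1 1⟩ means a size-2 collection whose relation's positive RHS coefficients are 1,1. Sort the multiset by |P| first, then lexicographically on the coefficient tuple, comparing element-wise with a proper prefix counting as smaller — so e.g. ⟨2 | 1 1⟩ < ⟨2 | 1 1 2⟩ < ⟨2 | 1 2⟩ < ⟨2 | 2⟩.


Σ has 14 primitive collections:

  {0,5}:  v_{0} + v_{5} = 0 ; sig = ⟨2 | 0⟩
  {2,3}:  v_{2} + v_{3} = 0 ; sig = ⟨2 | 0⟩
  {0,4}:  v_{0} + v_{4} = v_{6} ; sig = ⟨2 | 1⟩
  {0,6}:  v_{0} + v_{6} = v_{3} ; sig = ⟨2 | 1⟩
  {1,2}:  v_{1} + v_{2} = v_{6} ; sig = ⟨2 | 1⟩
  {2,6}:  v_{2} + v_{6} = v_{5} ; sig = ⟨2 | 1⟩
  {3,5}:  v_{3} + v_{5} = v_{6} ; sig = ⟨2 | 1⟩
  {3,6}:  v_{3} + v_{6} = v_{1} ; sig = ⟨2 | 1⟩
  {5,6}:  v_{5} + v_{6} = v_{4} ; sig = ⟨2 | 1⟩
  {0,1}:  v_{0} + v_{1} = 2·v_{3} ; sig = ⟨2 | 2⟩
  {1,5}:  v_{1} + v_{5} = 2·v_{6} ; sig = ⟨2 | 2⟩
  {2,4}:  v_{2} + v_{4} = 2·v_{5} ; sig = ⟨2 | 2⟩
  {3,4}:  v_{3} + v_{4} = 2·v_{6} ; sig = ⟨2 | 2⟩
  {1,4}:  v_{1} + v_{4} = 3·v_{6} ; sig = ⟨2 | 3⟩

Hence PRS(X_Σ) =
[⟨2 | 0⟩, ⟨2 | 0⟩, ⟨2 | 1⟩, ⟨2 | 1⟩, ⟨2 | 1⟩, ⟨2 | 1⟩, ⟨2 | 1⟩, ⟨2 | 1⟩, ⟨2 | 1⟩, ⟨2 | 2⟩, ⟨2 | 2⟩, ⟨2 | 2⟩, ⟨2 | 2⟩, ⟨2 | 3⟩]
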